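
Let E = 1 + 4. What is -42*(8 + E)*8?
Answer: -4368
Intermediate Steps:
E = 5
-42*(8 + E)*8 = -42*(8 + 5)*8 = -546*8 = -42*104 = -4368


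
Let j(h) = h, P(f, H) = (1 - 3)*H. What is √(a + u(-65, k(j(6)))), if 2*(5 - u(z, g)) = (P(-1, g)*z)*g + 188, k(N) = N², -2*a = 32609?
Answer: 3*I*√44726/2 ≈ 317.23*I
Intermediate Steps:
P(f, H) = -2*H
a = -32609/2 (a = -½*32609 = -32609/2 ≈ -16305.)
u(z, g) = -89 + z*g² (u(z, g) = 5 - (((-2*g)*z)*g + 188)/2 = 5 - ((-2*g*z)*g + 188)/2 = 5 - (-2*z*g² + 188)/2 = 5 - (188 - 2*z*g²)/2 = 5 + (-94 + z*g²) = -89 + z*g²)
√(a + u(-65, k(j(6)))) = √(-32609/2 + (-89 - 65*(6²)²)) = √(-32609/2 + (-89 - 65*36²)) = √(-32609/2 + (-89 - 65*1296)) = √(-32609/2 + (-89 - 84240)) = √(-32609/2 - 84329) = √(-201267/2) = 3*I*√44726/2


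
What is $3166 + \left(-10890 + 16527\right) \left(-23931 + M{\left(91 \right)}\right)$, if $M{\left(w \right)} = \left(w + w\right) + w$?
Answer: $-133356980$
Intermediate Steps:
$M{\left(w \right)} = 3 w$ ($M{\left(w \right)} = 2 w + w = 3 w$)
$3166 + \left(-10890 + 16527\right) \left(-23931 + M{\left(91 \right)}\right) = 3166 + \left(-10890 + 16527\right) \left(-23931 + 3 \cdot 91\right) = 3166 + 5637 \left(-23931 + 273\right) = 3166 + 5637 \left(-23658\right) = 3166 - 133360146 = -133356980$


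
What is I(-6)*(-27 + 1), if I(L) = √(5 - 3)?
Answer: -26*√2 ≈ -36.770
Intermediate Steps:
I(L) = √2
I(-6)*(-27 + 1) = √2*(-27 + 1) = √2*(-26) = -26*√2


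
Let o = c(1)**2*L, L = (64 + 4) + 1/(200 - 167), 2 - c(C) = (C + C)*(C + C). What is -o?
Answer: -8980/33 ≈ -272.12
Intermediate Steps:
c(C) = 2 - 4*C**2 (c(C) = 2 - (C + C)*(C + C) = 2 - 2*C*2*C = 2 - 4*C**2)
L = 2245/33 (L = 68 + 1/33 = 2245/33 ≈ 68.030)
o = 8980/33 (o = (2 - 4*1**2)**2*(2245/33) = (2 - 4*1)**2*(2245/33) = (2 - 4)**2*(2245/33) = (-2)**2*(2245/33) = 4*(2245/33) = 8980/33 ≈ 272.12)
-o = -1*8980/33 = -8980/33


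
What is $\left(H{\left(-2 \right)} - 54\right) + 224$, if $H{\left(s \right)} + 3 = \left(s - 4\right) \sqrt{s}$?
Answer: $167 - 6 i \sqrt{2} \approx 167.0 - 8.4853 i$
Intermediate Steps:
$H{\left(s \right)} = -3 + \sqrt{s} \left(-4 + s\right)$ ($H{\left(s \right)} = -3 + \left(s - 4\right) \sqrt{s} = -3 + \left(-4 + s\right) \sqrt{s} = -3 + \sqrt{s} \left(-4 + s\right)$)
$\left(H{\left(-2 \right)} - 54\right) + 224 = \left(\left(-3 + \left(-2\right)^{\frac{3}{2}} - 4 \sqrt{-2}\right) - 54\right) + 224 = \left(\left(-3 - 2 i \sqrt{2} - 4 i \sqrt{2}\right) - 54\right) + 224 = \left(\left(-3 - 6 i \sqrt{2}\right) - 54\right) + 224 = \left(-57 - 6 i \sqrt{2}\right) + 224 = 167 - 6 i \sqrt{2}$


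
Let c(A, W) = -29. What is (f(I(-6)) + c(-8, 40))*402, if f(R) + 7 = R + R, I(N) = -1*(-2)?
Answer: -12864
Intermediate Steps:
I(N) = 2
f(R) = -7 + 2*R (f(R) = -7 + (R + R) = -7 + 2*R)
(f(I(-6)) + c(-8, 40))*402 = ((-7 + 2*2) - 29)*402 = ((-7 + 4) - 29)*402 = (-3 - 29)*402 = -32*402 = -12864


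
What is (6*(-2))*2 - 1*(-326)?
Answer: 302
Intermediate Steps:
(6*(-2))*2 - 1*(-326) = -12*2 + 326 = -24 + 326 = 302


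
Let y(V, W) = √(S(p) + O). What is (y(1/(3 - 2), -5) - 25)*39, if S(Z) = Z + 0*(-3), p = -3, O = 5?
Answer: -975 + 39*√2 ≈ -919.85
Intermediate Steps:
S(Z) = Z (S(Z) = Z + 0 = Z)
y(V, W) = √2 (y(V, W) = √(-3 + 5) = √2)
(y(1/(3 - 2), -5) - 25)*39 = (√2 - 25)*39 = (-25 + √2)*39 = -975 + 39*√2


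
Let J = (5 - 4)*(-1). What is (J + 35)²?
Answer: 1156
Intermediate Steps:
J = -1 (J = 1*(-1) = -1)
(J + 35)² = (-1 + 35)² = 34² = 1156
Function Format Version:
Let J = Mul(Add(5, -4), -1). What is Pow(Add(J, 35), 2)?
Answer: 1156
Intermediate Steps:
J = -1 (J = Mul(1, -1) = -1)
Pow(Add(J, 35), 2) = Pow(Add(-1, 35), 2) = Pow(34, 2) = 1156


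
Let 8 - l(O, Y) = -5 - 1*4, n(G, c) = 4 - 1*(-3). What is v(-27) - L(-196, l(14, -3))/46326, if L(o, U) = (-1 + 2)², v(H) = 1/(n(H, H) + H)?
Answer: -23173/463260 ≈ -0.050022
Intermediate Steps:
n(G, c) = 7 (n(G, c) = 4 + 3 = 7)
l(O, Y) = 17 (l(O, Y) = 8 - (-5 - 1*4) = 8 - (-5 - 4) = 8 - 1*(-9) = 8 + 9 = 17)
v(H) = 1/(7 + H)
L(o, U) = 1 (L(o, U) = 1² = 1)
v(-27) - L(-196, l(14, -3))/46326 = 1/(7 - 27) - 1/46326 = 1/(-20) - 1/46326 = -1/20 - 1*1/46326 = -1/20 - 1/46326 = -23173/463260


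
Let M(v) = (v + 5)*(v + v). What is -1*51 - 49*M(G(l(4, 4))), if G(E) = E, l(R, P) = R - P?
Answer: -51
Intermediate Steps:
M(v) = 2*v*(5 + v) (M(v) = (5 + v)*(2*v) = 2*v*(5 + v))
-1*51 - 49*M(G(l(4, 4))) = -1*51 - 98*(4 - 1*4)*(5 + (4 - 1*4)) = -51 - 98*(4 - 4)*(5 + (4 - 4)) = -51 - 98*0*(5 + 0) = -51 - 98*0*5 = -51 - 49*0 = -51 + 0 = -51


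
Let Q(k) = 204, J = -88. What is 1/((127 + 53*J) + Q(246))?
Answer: -1/4333 ≈ -0.00023079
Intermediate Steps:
1/((127 + 53*J) + Q(246)) = 1/((127 + 53*(-88)) + 204) = 1/((127 - 4664) + 204) = 1/(-4537 + 204) = 1/(-4333) = -1/4333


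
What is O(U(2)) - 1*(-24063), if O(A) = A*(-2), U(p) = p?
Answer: 24059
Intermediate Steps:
O(A) = -2*A
O(U(2)) - 1*(-24063) = -2*2 - 1*(-24063) = -4 + 24063 = 24059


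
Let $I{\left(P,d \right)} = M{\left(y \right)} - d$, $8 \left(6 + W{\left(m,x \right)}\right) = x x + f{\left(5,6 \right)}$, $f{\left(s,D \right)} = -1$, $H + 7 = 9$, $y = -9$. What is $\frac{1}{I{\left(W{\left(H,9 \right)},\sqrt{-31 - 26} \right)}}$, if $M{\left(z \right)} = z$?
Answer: $\frac{i}{\sqrt{57} - 9 i} \approx -0.065217 + 0.054709 i$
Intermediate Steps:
$H = 2$ ($H = -7 + 9 = 2$)
$W{\left(m,x \right)} = - \frac{49}{8} + \frac{x^{2}}{8}$ ($W{\left(m,x \right)} = -6 + \frac{x x - 1}{8} = -6 + \frac{x^{2} - 1}{8} = -6 + \frac{-1 + x^{2}}{8} = -6 + \left(- \frac{1}{8} + \frac{x^{2}}{8}\right) = - \frac{49}{8} + \frac{x^{2}}{8}$)
$I{\left(P,d \right)} = -9 - d$
$\frac{1}{I{\left(W{\left(H,9 \right)},\sqrt{-31 - 26} \right)}} = \frac{1}{-9 - \sqrt{-31 - 26}} = \frac{1}{-9 - \sqrt{-57}} = \frac{1}{-9 - i \sqrt{57}}$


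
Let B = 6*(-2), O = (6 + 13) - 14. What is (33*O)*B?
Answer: -1980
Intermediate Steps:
O = 5 (O = 19 - 14 = 5)
B = -12
(33*O)*B = (33*5)*(-12) = 165*(-12) = -1980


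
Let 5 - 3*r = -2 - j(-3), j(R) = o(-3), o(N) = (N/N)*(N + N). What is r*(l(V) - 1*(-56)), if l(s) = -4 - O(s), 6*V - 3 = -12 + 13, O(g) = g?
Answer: 154/9 ≈ 17.111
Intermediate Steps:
o(N) = 2*N (o(N) = 1*(2*N) = 2*N)
j(R) = -6 (j(R) = 2*(-3) = -6)
V = ⅔ (V = ½ + (-12 + 13)/6 = ½ + (⅙)*1 = ½ + ⅙ = ⅔ ≈ 0.66667)
l(s) = -4 - s
r = ⅓ (r = 5/3 - (-2 - 1*(-6))/3 = 5/3 - (-2 + 6)/3 = 5/3 - ⅓*4 = 5/3 - 4/3 = ⅓ ≈ 0.33333)
r*(l(V) - 1*(-56)) = ((-4 - 1*⅔) - 1*(-56))/3 = ((-4 - ⅔) + 56)/3 = (-14/3 + 56)/3 = (⅓)*(154/3) = 154/9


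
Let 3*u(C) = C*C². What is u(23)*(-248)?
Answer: -3017416/3 ≈ -1.0058e+6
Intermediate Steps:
u(C) = C³/3 (u(C) = (C*C²)/3 = C³/3)
u(23)*(-248) = ((⅓)*23³)*(-248) = ((⅓)*12167)*(-248) = (12167/3)*(-248) = -3017416/3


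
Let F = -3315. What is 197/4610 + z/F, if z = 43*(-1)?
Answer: 170257/3056430 ≈ 0.055705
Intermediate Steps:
z = -43
197/4610 + z/F = 197/4610 - 43/(-3315) = 197*(1/4610) - 43*(-1/3315) = 197/4610 + 43/3315 = 170257/3056430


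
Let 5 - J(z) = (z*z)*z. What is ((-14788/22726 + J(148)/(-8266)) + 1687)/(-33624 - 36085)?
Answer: -195229410223/6547526431622 ≈ -0.029817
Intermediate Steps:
J(z) = 5 - z³ (J(z) = 5 - z*z*z = 5 - z²*z = 5 - z³)
((-14788/22726 + J(148)/(-8266)) + 1687)/(-33624 - 36085) = ((-14788/22726 + (5 - 1*148³)/(-8266)) + 1687)/(-33624 - 36085) = ((-14788*1/22726 + (5 - 1*3241792)*(-1/8266)) + 1687)/(-69709) = ((-7394/11363 + (5 - 3241792)*(-1/8266)) + 1687)*(-1/69709) = ((-7394/11363 - 3241787*(-1/8266)) + 1687)*(-1/69709) = ((-7394/11363 + 3241787/8266) + 1687)*(-1/69709) = (36775306877/93926558 + 1687)*(-1/69709) = (195229410223/93926558)*(-1/69709) = -195229410223/6547526431622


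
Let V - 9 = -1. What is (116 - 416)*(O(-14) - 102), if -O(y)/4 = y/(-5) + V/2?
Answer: 38760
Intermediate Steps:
V = 8 (V = 9 - 1 = 8)
O(y) = -16 + 4*y/5 (O(y) = -4*(y/(-5) + 8/2) = -4*(y*(-⅕) + 8*(½)) = -4*(-y/5 + 4) = -4*(4 - y/5) = -16 + 4*y/5)
(116 - 416)*(O(-14) - 102) = (116 - 416)*((-16 + (⅘)*(-14)) - 102) = -300*((-16 - 56/5) - 102) = -300*(-136/5 - 102) = -300*(-646/5) = 38760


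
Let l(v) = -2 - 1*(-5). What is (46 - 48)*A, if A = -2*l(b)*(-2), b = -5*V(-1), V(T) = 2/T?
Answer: -24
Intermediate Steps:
b = 10 (b = -10/(-1) = -10*(-1) = -5*(-2) = 10)
l(v) = 3 (l(v) = -2 + 5 = 3)
A = 12 (A = -2*3*(-2) = -6*(-2) = 12)
(46 - 48)*A = (46 - 48)*12 = -2*12 = -24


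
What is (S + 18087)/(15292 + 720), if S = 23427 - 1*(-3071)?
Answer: 44585/16012 ≈ 2.7845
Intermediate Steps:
S = 26498 (S = 23427 + 3071 = 26498)
(S + 18087)/(15292 + 720) = (26498 + 18087)/(15292 + 720) = 44585/16012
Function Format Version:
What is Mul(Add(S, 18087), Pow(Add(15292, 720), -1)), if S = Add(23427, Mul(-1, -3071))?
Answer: Rational(44585, 16012) ≈ 2.7845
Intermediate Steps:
S = 26498 (S = Add(23427, 3071) = 26498)
Mul(Add(S, 18087), Pow(Add(15292, 720), -1)) = Mul(Add(26498, 18087), Pow(Add(15292, 720), -1)) = Mul(44585, Pow(16012, -1)) = Mul(44585, Rational(1, 16012)) = Rational(44585, 16012)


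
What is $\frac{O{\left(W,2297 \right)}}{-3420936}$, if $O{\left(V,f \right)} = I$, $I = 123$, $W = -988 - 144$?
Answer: $- \frac{41}{1140312} \approx -3.5955 \cdot 10^{-5}$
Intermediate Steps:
$W = -1132$ ($W = -988 - 144 = -1132$)
$O{\left(V,f \right)} = 123$
$\frac{O{\left(W,2297 \right)}}{-3420936} = \frac{123}{-3420936} = 123 \left(- \frac{1}{3420936}\right) = - \frac{41}{1140312}$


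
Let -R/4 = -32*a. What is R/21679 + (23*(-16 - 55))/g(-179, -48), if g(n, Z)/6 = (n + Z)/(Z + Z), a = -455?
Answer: -82807056/703019 ≈ -117.79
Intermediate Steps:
g(n, Z) = 3*(Z + n)/Z (g(n, Z) = 6*((n + Z)/(Z + Z)) = 6*((Z + n)/((2*Z))) = 6*((Z + n)*(1/(2*Z))) = 6*((Z + n)/(2*Z)) = 3*(Z + n)/Z)
R = -58240 (R = -(-128)*(-455) = -4*14560 = -58240)
R/21679 + (23*(-16 - 55))/g(-179, -48) = -58240/21679 + (23*(-16 - 55))/(3 + 3*(-179)/(-48)) = -58240*1/21679 + (23*(-71))/(3 + 3*(-179)*(-1/48)) = -8320/3097 - 1633/(3 + 179/16) = -8320/3097 - 1633/227/16 = -8320/3097 - 1633*16/227 = -8320/3097 - 26128/227 = -82807056/703019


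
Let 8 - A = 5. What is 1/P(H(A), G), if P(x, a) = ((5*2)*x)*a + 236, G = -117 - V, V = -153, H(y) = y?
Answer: 1/1316 ≈ 0.00075988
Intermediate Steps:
A = 3 (A = 8 - 1*5 = 8 - 5 = 3)
G = 36 (G = -117 - 1*(-153) = -117 + 153 = 36)
P(x, a) = 236 + 10*a*x (P(x, a) = (10*x)*a + 236 = 10*a*x + 236 = 236 + 10*a*x)
1/P(H(A), G) = 1/(236 + 10*36*3) = 1/(236 + 1080) = 1/1316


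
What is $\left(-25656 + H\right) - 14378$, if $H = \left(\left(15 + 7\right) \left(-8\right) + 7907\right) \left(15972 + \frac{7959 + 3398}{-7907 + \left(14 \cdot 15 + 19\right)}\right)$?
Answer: $\frac{947680664677}{7678} \approx 1.2343 \cdot 10^{8}$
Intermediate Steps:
$H = \frac{947988045729}{7678}$ ($H = \left(22 \left(-8\right) + 7907\right) \left(15972 + \frac{11357}{-7907 + \left(210 + 19\right)}\right) = \left(-176 + 7907\right) \left(15972 + \frac{11357}{-7907 + 229}\right) = 7731 \left(15972 + \frac{11357}{-7678}\right) = 7731 \left(15972 + 11357 \left(- \frac{1}{7678}\right)\right) = 7731 \left(15972 - \frac{11357}{7678}\right) = 7731 \cdot \frac{122621659}{7678} = \frac{947988045729}{7678} \approx 1.2347 \cdot 10^{8}$)
$\left(-25656 + H\right) - 14378 = \left(-25656 + \frac{947988045729}{7678}\right) - 14378 = \frac{947791058961}{7678} - 14378 = \frac{947680664677}{7678}$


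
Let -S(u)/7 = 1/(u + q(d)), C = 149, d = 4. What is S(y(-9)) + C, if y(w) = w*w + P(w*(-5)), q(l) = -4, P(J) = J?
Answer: 18171/122 ≈ 148.94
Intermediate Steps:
y(w) = w**2 - 5*w (y(w) = w*w + w*(-5) = w**2 - 5*w)
S(u) = -7/(-4 + u) (S(u) = -7/(u - 4) = -7/(-4 + u))
S(y(-9)) + C = -7/(-4 - 9*(-5 - 9)) + 149 = -7/(-4 - 9*(-14)) + 149 = -7/(-4 + 126) + 149 = -7/122 + 149 = 18171/122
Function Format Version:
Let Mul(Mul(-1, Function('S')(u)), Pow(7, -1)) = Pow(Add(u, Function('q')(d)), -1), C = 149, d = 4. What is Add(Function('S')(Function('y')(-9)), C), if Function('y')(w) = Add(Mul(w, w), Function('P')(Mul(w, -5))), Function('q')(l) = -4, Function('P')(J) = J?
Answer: Rational(18171, 122) ≈ 148.94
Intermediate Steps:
Function('y')(w) = Add(Pow(w, 2), Mul(-5, w)) (Function('y')(w) = Add(Mul(w, w), Mul(w, -5)) = Add(Pow(w, 2), Mul(-5, w)))
Function('S')(u) = Mul(-7, Pow(Add(-4, u), -1)) (Function('S')(u) = Mul(-7, Pow(Add(u, -4), -1)) = Mul(-7, Pow(Add(-4, u), -1)))
Add(Function('S')(Function('y')(-9)), C) = Add(Mul(-7, Pow(Add(-4, Mul(-9, Add(-5, -9))), -1)), 149) = Add(Mul(-7, Pow(Add(-4, Mul(-9, -14)), -1)), 149) = Add(Mul(-7, Pow(Add(-4, 126), -1)), 149) = Add(Mul(-7, Pow(122, -1)), 149) = Add(Mul(-7, Rational(1, 122)), 149) = Add(Rational(-7, 122), 149) = Rational(18171, 122)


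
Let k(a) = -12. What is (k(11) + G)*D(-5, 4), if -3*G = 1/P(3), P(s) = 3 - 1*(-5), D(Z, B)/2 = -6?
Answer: 289/2 ≈ 144.50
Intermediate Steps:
D(Z, B) = -12 (D(Z, B) = 2*(-6) = -12)
P(s) = 8 (P(s) = 3 + 5 = 8)
G = -1/24 (G = -1/3/8 = -1/3*1/8 = -1/24 ≈ -0.041667)
(k(11) + G)*D(-5, 4) = (-12 - 1/24)*(-12) = -289/24*(-12) = 289/2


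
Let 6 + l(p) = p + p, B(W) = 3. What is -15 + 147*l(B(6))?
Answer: -15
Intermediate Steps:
l(p) = -6 + 2*p (l(p) = -6 + (p + p) = -6 + 2*p)
-15 + 147*l(B(6)) = -15 + 147*(-6 + 2*3) = -15 + 147*(-6 + 6) = -15 + 147*0 = -15 + 0 = -15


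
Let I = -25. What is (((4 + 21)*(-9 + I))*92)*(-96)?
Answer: 7507200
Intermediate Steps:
(((4 + 21)*(-9 + I))*92)*(-96) = (((4 + 21)*(-9 - 25))*92)*(-96) = ((25*(-34))*92)*(-96) = -850*92*(-96) = -78200*(-96) = 7507200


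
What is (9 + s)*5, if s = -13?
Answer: -20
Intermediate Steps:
(9 + s)*5 = (9 - 13)*5 = -4*5 = -20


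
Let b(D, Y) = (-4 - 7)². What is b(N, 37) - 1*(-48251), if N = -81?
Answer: 48372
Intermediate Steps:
b(D, Y) = 121 (b(D, Y) = (-11)² = 121)
b(N, 37) - 1*(-48251) = 121 - 1*(-48251) = 121 + 48251 = 48372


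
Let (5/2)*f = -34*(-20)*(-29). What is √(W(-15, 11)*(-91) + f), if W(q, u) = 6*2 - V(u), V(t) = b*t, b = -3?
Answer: I*√11983 ≈ 109.47*I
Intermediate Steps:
V(t) = -3*t
W(q, u) = 12 + 3*u (W(q, u) = 6*2 - (-3)*u = 12 + 3*u)
f = -7888 (f = 2*(-34*(-20)*(-29))/5 = 2*(680*(-29))/5 = (⅖)*(-19720) = -7888)
√(W(-15, 11)*(-91) + f) = √((12 + 3*11)*(-91) - 7888) = √((12 + 33)*(-91) - 7888) = √(45*(-91) - 7888) = √(-4095 - 7888) = √(-11983) = I*√11983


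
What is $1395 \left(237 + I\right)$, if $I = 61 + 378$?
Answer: $943020$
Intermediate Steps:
$I = 439$
$1395 \left(237 + I\right) = 1395 \left(237 + 439\right) = 1395 \cdot 676 = 943020$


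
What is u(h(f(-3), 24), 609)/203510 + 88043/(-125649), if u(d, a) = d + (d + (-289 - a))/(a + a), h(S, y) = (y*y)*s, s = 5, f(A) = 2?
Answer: -3563778141377/5190878081970 ≈ -0.68655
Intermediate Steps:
h(S, y) = 5*y² (h(S, y) = (y*y)*5 = y²*5 = 5*y²)
u(d, a) = d + (-289 + d - a)/(2*a) (u(d, a) = d + (-289 + d - a)/((2*a)) = d + (-289 + d - a)*(1/(2*a)) = d + (-289 + d - a)/(2*a))
u(h(f(-3), 24), 609)/203510 + 88043/(-125649) = ((½)*(-289 + 5*24² + 609*(-1 + 2*(5*24²)))/609)/203510 + 88043/(-125649) = ((½)*(1/609)*(-289 + 5*576 + 609*(-1 + 2*(5*576))))*(1/203510) + 88043*(-1/125649) = ((½)*(1/609)*(-289 + 2880 + 609*(-1 + 2*2880)))*(1/203510) - 88043/125649 = ((½)*(1/609)*(-289 + 2880 + 609*(-1 + 5760)))*(1/203510) - 88043/125649 = ((½)*(1/609)*(-289 + 2880 + 609*5759))*(1/203510) - 88043/125649 = ((½)*(1/609)*(-289 + 2880 + 3507231))*(1/203510) - 88043/125649 = ((½)*(1/609)*3509822)*(1/203510) - 88043/125649 = (1754911/609)*(1/203510) - 88043/125649 = 1754911/123937590 - 88043/125649 = -3563778141377/5190878081970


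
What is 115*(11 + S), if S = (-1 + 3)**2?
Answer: 1725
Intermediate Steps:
S = 4 (S = 2**2 = 4)
115*(11 + S) = 115*(11 + 4) = 115*15 = 1725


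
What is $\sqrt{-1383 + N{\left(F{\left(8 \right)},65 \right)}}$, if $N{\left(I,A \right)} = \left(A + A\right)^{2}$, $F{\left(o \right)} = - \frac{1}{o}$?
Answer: $\sqrt{15517} \approx 124.57$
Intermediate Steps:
$N{\left(I,A \right)} = 4 A^{2}$ ($N{\left(I,A \right)} = \left(2 A\right)^{2} = 4 A^{2}$)
$\sqrt{-1383 + N{\left(F{\left(8 \right)},65 \right)}} = \sqrt{-1383 + 4 \cdot 65^{2}} = \sqrt{-1383 + 4 \cdot 4225} = \sqrt{-1383 + 16900} = \sqrt{15517}$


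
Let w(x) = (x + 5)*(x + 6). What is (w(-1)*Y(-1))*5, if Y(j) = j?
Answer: -100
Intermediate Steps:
w(x) = (5 + x)*(6 + x)
(w(-1)*Y(-1))*5 = ((30 + (-1)² + 11*(-1))*(-1))*5 = ((30 + 1 - 11)*(-1))*5 = (20*(-1))*5 = -20*5 = -100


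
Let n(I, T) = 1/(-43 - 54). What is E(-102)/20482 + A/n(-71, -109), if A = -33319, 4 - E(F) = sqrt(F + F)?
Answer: 33098328265/10241 - I*sqrt(51)/10241 ≈ 3.2319e+6 - 0.00069734*I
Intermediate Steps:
E(F) = 4 - sqrt(2)*sqrt(F) (E(F) = 4 - sqrt(F + F) = 4 - sqrt(2*F) = 4 - sqrt(2)*sqrt(F))
n(I, T) = -1/97 (n(I, T) = 1/(-97) = -1/97)
E(-102)/20482 + A/n(-71, -109) = (4 - sqrt(2)*sqrt(-102))/20482 - 33319/(-1/97) = (4 - sqrt(2)*I*sqrt(102))*(1/20482) - 33319*(-97) = (4 - 2*I*sqrt(51))*(1/20482) + 3231943 = (2/10241 - I*sqrt(51)/10241) + 3231943 = 33098328265/10241 - I*sqrt(51)/10241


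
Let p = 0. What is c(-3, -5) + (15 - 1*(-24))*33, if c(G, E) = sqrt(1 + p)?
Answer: 1288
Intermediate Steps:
c(G, E) = 1 (c(G, E) = sqrt(1 + 0) = sqrt(1) = 1)
c(-3, -5) + (15 - 1*(-24))*33 = 1 + (15 - 1*(-24))*33 = 1 + (15 + 24)*33 = 1 + 39*33 = 1 + 1287 = 1288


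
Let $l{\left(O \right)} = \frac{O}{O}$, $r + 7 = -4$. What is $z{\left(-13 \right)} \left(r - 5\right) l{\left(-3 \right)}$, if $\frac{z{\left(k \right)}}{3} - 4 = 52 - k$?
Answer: $-3312$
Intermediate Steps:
$r = -11$ ($r = -7 - 4 = -11$)
$l{\left(O \right)} = 1$
$z{\left(k \right)} = 168 - 3 k$ ($z{\left(k \right)} = 12 + 3 \left(52 - k\right) = 12 - \left(-156 + 3 k\right) = 168 - 3 k$)
$z{\left(-13 \right)} \left(r - 5\right) l{\left(-3 \right)} = \left(168 - -39\right) \left(-11 - 5\right) 1 = \left(168 + 39\right) \left(\left(-16\right) 1\right) = 207 \left(-16\right) = -3312$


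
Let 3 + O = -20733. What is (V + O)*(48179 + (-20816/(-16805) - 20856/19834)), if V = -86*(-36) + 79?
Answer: -141002736579541167/166655185 ≈ -8.4607e+8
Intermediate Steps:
V = 3175 (V = 3096 + 79 = 3175)
O = -20736 (O = -3 - 20733 = -20736)
(V + O)*(48179 + (-20816/(-16805) - 20856/19834)) = (3175 - 20736)*(48179 + (-20816/(-16805) - 20856/19834)) = -17561*(48179 + (-20816*(-1/16805) - 20856*1/19834)) = -17561*(48179 + (20816/16805 - 10428/9917)) = -17561*(48179 + 31189732/166655185) = -17561*8029311347847/166655185 = -141002736579541167/166655185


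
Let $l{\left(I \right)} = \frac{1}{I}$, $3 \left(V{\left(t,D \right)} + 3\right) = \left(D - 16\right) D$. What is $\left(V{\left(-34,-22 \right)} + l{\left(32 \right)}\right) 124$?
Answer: $\frac{820477}{24} \approx 34187.0$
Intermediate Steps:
$V{\left(t,D \right)} = -3 + \frac{D \left(-16 + D\right)}{3}$ ($V{\left(t,D \right)} = -3 + \frac{\left(D - 16\right) D}{3} = -3 + \frac{\left(-16 + D\right) D}{3} = -3 + \frac{D \left(-16 + D\right)}{3}$)
$\left(V{\left(-34,-22 \right)} + l{\left(32 \right)}\right) 124 = \left(\left(-3 - - \frac{352}{3} + \frac{\left(-22\right)^{2}}{3}\right) + \frac{1}{32}\right) 124 = \left(\left(-3 + \frac{352}{3} + \frac{1}{3} \cdot 484\right) + \frac{1}{32}\right) 124 = \left(\left(-3 + \frac{352}{3} + \frac{484}{3}\right) + \frac{1}{32}\right) 124 = \left(\frac{827}{3} + \frac{1}{32}\right) 124 = \frac{26467}{96} \cdot 124 = \frac{820477}{24}$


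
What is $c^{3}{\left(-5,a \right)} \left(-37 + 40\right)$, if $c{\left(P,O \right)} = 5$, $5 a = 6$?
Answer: $375$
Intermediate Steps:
$a = \frac{6}{5}$ ($a = \frac{1}{5} \cdot 6 = \frac{6}{5} \approx 1.2$)
$c^{3}{\left(-5,a \right)} \left(-37 + 40\right) = 5^{3} \left(-37 + 40\right) = 125 \cdot 3 = 375$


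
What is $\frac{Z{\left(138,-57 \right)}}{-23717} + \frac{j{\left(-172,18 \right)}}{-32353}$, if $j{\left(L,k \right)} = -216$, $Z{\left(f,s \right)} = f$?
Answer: $\frac{658158}{767316101} \approx 0.00085774$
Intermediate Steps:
$\frac{Z{\left(138,-57 \right)}}{-23717} + \frac{j{\left(-172,18 \right)}}{-32353} = \frac{138}{-23717} - \frac{216}{-32353} = 138 \left(- \frac{1}{23717}\right) - - \frac{216}{32353} = - \frac{138}{23717} + \frac{216}{32353} = \frac{658158}{767316101}$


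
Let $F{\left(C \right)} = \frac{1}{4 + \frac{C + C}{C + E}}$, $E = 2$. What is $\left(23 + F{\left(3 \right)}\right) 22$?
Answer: $\frac{6633}{13} \approx 510.23$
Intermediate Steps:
$F{\left(C \right)} = \frac{1}{4 + \frac{2 C}{2 + C}}$ ($F{\left(C \right)} = \frac{1}{4 + \frac{C + C}{C + 2}} = \frac{1}{4 + \frac{2 C}{2 + C}}$)
$\left(23 + F{\left(3 \right)}\right) 22 = \left(23 + \frac{2 + 3}{2 \left(4 + 3 \cdot 3\right)}\right) 22 = \left(23 + \frac{1}{2} \frac{1}{4 + 9} \cdot 5\right) 22 = \left(23 + \frac{1}{2} \cdot \frac{1}{13} \cdot 5\right) 22 = \left(23 + \frac{5}{26}\right) 22 = \frac{603}{26} \cdot 22 = \frac{6633}{13}$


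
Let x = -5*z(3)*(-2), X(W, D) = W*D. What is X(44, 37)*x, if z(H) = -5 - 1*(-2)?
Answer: -48840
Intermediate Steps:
X(W, D) = D*W
z(H) = -3 (z(H) = -5 + 2 = -3)
x = -30 (x = -5*(-3)*(-2) = 15*(-2) = -30)
X(44, 37)*x = (37*44)*(-30) = 1628*(-30) = -48840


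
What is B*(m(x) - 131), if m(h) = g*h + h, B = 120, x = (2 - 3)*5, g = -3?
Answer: -14520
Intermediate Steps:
x = -5 (x = -1*5 = -5)
m(h) = -2*h (m(h) = -3*h + h = -2*h)
B*(m(x) - 131) = 120*(-2*(-5) - 131) = 120*(10 - 131) = 120*(-121) = -14520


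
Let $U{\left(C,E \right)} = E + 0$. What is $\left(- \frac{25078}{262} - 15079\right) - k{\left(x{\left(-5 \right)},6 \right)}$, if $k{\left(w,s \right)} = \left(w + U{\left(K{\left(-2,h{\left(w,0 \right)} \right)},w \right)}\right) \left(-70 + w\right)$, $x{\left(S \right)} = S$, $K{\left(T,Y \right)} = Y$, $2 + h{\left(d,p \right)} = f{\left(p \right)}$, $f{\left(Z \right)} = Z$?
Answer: $- \frac{2086138}{131} \approx -15925.0$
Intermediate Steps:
$h{\left(d,p \right)} = -2 + p$
$U{\left(C,E \right)} = E$
$k{\left(w,s \right)} = 2 w \left(-70 + w\right)$ ($k{\left(w,s \right)} = \left(w + w\right) \left(-70 + w\right) = 2 w \left(-70 + w\right)$)
$\left(- \frac{25078}{262} - 15079\right) - k{\left(x{\left(-5 \right)},6 \right)} = \left(- \frac{25078}{262} - 15079\right) - 2 \left(-5\right) \left(-70 - 5\right) = \left(\left(-25078\right) \frac{1}{262} - 15079\right) - 2 \left(-5\right) \left(-75\right) = \left(- \frac{12539}{131} - 15079\right) - 750 = - \frac{1987888}{131} - 750 = - \frac{2086138}{131}$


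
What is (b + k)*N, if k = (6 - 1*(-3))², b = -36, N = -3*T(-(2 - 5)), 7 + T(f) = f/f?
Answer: 810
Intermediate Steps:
T(f) = -6 (T(f) = -7 + f/f = -7 + 1 = -6)
N = 18 (N = -3*(-6) = 18)
k = 81 (k = (6 + 3)² = 9² = 81)
(b + k)*N = (-36 + 81)*18 = 45*18 = 810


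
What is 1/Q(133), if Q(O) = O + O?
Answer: 1/266 ≈ 0.0037594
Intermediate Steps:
Q(O) = 2*O
1/Q(133) = 1/(2*133) = 1/266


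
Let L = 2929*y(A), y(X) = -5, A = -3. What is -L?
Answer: 14645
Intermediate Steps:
L = -14645 (L = 2929*(-5) = -14645)
-L = -1*(-14645) = 14645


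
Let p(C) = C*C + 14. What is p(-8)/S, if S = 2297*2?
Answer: 39/2297 ≈ 0.016979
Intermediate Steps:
p(C) = 14 + C² (p(C) = C² + 14 = 14 + C²)
S = 4594
p(-8)/S = (14 + (-8)²)/4594 = (14 + 64)*(1/4594) = 78*(1/4594) = 39/2297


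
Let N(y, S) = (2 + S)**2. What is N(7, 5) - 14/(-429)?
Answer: 21035/429 ≈ 49.033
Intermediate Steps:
N(7, 5) - 14/(-429) = (2 + 5)**2 - 14/(-429) = 7**2 - 14*(-1/429) = 49 + 14/429 = 21035/429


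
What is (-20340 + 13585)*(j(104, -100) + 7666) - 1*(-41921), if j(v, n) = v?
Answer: -52444429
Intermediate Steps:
(-20340 + 13585)*(j(104, -100) + 7666) - 1*(-41921) = (-20340 + 13585)*(104 + 7666) - 1*(-41921) = -6755*7770 + 41921 = -52486350 + 41921 = -52444429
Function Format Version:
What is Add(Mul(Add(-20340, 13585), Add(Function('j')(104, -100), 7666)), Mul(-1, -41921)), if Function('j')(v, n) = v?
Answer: -52444429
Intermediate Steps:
Add(Mul(Add(-20340, 13585), Add(Function('j')(104, -100), 7666)), Mul(-1, -41921)) = Add(Mul(Add(-20340, 13585), Add(104, 7666)), Mul(-1, -41921)) = Add(Mul(-6755, 7770), 41921) = Add(-52486350, 41921) = -52444429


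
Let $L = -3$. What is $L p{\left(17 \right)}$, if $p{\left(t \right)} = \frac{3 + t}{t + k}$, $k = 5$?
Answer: $- \frac{30}{11} \approx -2.7273$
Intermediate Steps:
$p{\left(t \right)} = \frac{3 + t}{5 + t}$ ($p{\left(t \right)} = \frac{3 + t}{t + 5} = \frac{3 + t}{5 + t}$)
$L p{\left(17 \right)} = - 3 \frac{3 + 17}{5 + 17} = - 3 \cdot \frac{1}{22} \cdot 20 = \left(-3\right) \frac{10}{11} = - \frac{30}{11}$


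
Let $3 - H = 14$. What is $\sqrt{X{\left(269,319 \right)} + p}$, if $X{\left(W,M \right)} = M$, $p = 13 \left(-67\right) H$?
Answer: $30 \sqrt{11} \approx 99.499$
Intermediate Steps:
$H = -11$ ($H = 3 - 14 = -11$)
$p = 9581$ ($p = 13 \left(-67\right) \left(-11\right) = \left(-871\right) \left(-11\right) = 9581$)
$\sqrt{X{\left(269,319 \right)} + p} = \sqrt{319 + 9581} = \sqrt{9900} = 30 \sqrt{11}$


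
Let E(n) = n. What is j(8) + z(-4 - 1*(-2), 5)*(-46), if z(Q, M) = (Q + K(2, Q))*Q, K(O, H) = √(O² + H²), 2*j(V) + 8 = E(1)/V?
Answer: -3007/16 + 184*√2 ≈ 72.278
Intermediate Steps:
j(V) = -4 + 1/(2*V) (j(V) = -4 + (1/V)/2 = -4 + 1/(2*V))
K(O, H) = √(H² + O²)
z(Q, M) = Q*(Q + √(4 + Q²)) (z(Q, M) = (Q + √(Q² + 2²))*Q = (Q + √(Q² + 4))*Q = (Q + √(4 + Q²))*Q = Q*(Q + √(4 + Q²)))
j(8) + z(-4 - 1*(-2), 5)*(-46) = (-4 + (½)/8) + ((-4 - 1*(-2))*((-4 - 1*(-2)) + √(4 + (-4 - 1*(-2))²)))*(-46) = (-4 + (½)*(⅛)) + ((-4 + 2)*((-4 + 2) + √(4 + (-4 + 2)²)))*(-46) = (-4 + 1/16) - 2*(-2 + √(4 + (-2)²))*(-46) = -63/16 - 2*(-2 + √(4 + 4))*(-46) = -63/16 - 2*(-2 + √8)*(-46) = -63/16 - 2*(-2 + 2*√2)*(-46) = -63/16 + (4 - 4*√2)*(-46) = -63/16 + (-184 + 184*√2) = -3007/16 + 184*√2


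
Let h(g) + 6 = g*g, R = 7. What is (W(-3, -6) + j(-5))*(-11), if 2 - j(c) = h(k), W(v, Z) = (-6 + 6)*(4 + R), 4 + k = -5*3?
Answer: 3883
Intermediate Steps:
k = -19 (k = -4 - 5*3 = -4 - 15 = -19)
W(v, Z) = 0 (W(v, Z) = (-6 + 6)*(4 + 7) = 0*11 = 0)
h(g) = -6 + g² (h(g) = -6 + g*g = -6 + g²)
j(c) = -353 (j(c) = 2 - (-6 + (-19)²) = 2 - (-6 + 361) = 2 - 1*355 = 2 - 355 = -353)
(W(-3, -6) + j(-5))*(-11) = (0 - 353)*(-11) = -353*(-11) = 3883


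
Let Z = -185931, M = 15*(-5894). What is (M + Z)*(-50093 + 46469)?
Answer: 994211784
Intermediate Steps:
M = -88410
(M + Z)*(-50093 + 46469) = (-88410 - 185931)*(-50093 + 46469) = -274341*(-3624) = 994211784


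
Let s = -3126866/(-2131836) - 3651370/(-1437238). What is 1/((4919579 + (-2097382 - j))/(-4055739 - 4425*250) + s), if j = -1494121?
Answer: 188286972216428778/597080773677986077 ≈ 0.31535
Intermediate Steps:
s = 3069543162857/765988927242 (s = -3126866*(-1/2131836) - 3651370*(-1/1437238) = 1563433/1065918 + 1825685/718619 = 3069543162857/765988927242 ≈ 4.0073)
1/((4919579 + (-2097382 - j))/(-4055739 - 4425*250) + s) = 1/((4919579 + (-2097382 - 1*(-1494121)))/(-4055739 - 4425*250) + 3069543162857/765988927242) = 1/((4919579 + (-2097382 + 1494121))/(-4055739 - 1106250) + 3069543162857/765988927242) = 1/((4919579 - 603261)/(-5161989) + 3069543162857/765988927242) = 1/(4316318*(-1/5161989) + 3069543162857/765988927242) = 1/(-4316318/5161989 + 3069543162857/765988927242) = 1/(597080773677986077/188286972216428778) = 188286972216428778/597080773677986077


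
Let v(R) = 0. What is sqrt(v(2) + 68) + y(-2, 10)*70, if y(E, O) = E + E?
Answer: -280 + 2*sqrt(17) ≈ -271.75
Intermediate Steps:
y(E, O) = 2*E
sqrt(v(2) + 68) + y(-2, 10)*70 = sqrt(0 + 68) + (2*(-2))*70 = sqrt(68) - 4*70 = 2*sqrt(17) - 280 = -280 + 2*sqrt(17)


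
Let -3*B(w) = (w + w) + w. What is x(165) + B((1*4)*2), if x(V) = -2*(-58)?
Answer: 108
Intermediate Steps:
B(w) = -w (B(w) = -((w + w) + w)/3 = -(2*w + w)/3 = -w)
x(V) = 116
x(165) + B((1*4)*2) = 116 - 1*4*2 = 116 - 4*2 = 116 - 1*8 = 116 - 8 = 108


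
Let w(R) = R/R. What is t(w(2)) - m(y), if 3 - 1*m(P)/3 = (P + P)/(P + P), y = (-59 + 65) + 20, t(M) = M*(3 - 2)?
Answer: -5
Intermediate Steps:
w(R) = 1
t(M) = M (t(M) = M*1 = M)
y = 26 (y = 6 + 20 = 26)
m(P) = 6 (m(P) = 9 - 3*(P + P)/(P + P) = 9 - 3*2*P/(2*P) = 9 - 3*2*P*1/(2*P) = 9 - 3*1 = 9 - 3 = 6)
t(w(2)) - m(y) = 1 - 1*6 = 1 - 6 = -5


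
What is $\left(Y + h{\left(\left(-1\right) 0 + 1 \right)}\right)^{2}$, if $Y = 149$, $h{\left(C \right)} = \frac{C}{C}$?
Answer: $22500$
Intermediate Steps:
$h{\left(C \right)} = 1$
$\left(Y + h{\left(\left(-1\right) 0 + 1 \right)}\right)^{2} = \left(149 + 1\right)^{2} = 150^{2} = 22500$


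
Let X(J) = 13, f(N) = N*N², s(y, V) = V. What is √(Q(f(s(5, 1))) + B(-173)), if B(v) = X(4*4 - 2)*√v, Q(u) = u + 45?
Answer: √(46 + 13*I*√173) ≈ 10.561 + 8.0953*I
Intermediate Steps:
f(N) = N³
Q(u) = 45 + u
B(v) = 13*√v
√(Q(f(s(5, 1))) + B(-173)) = √((45 + 1³) + 13*√(-173)) = √((45 + 1) + 13*(I*√173)) = √(46 + 13*I*√173)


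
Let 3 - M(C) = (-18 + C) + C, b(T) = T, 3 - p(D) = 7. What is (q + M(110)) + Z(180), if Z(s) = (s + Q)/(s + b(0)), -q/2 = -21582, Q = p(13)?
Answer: 1933469/45 ≈ 42966.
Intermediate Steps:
p(D) = -4 (p(D) = 3 - 1*7 = 3 - 7 = -4)
Q = -4
q = 43164 (q = -2*(-21582) = 43164)
Z(s) = (-4 + s)/s (Z(s) = (s - 4)/(s + 0) = (-4 + s)/s)
M(C) = 21 - 2*C (M(C) = 3 - ((-18 + C) + C) = 3 - (-18 + 2*C) = 3 + (18 - 2*C) = 21 - 2*C)
(q + M(110)) + Z(180) = (43164 + (21 - 2*110)) + (-4 + 180)/180 = (43164 + (21 - 220)) + (1/180)*176 = (43164 - 199) + 44/45 = 42965 + 44/45 = 1933469/45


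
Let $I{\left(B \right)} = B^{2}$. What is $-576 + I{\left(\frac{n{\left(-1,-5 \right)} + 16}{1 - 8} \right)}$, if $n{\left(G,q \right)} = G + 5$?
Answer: $- \frac{27824}{49} \approx -567.84$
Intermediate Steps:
$n{\left(G,q \right)} = 5 + G$
$-576 + I{\left(\frac{n{\left(-1,-5 \right)} + 16}{1 - 8} \right)} = -576 + \left(\frac{\left(5 - 1\right) + 16}{1 - 8}\right)^{2} = -576 + \left(\frac{4 + 16}{-7}\right)^{2} = -576 + \left(20 \left(- \frac{1}{7}\right)\right)^{2} = -576 + \left(- \frac{20}{7}\right)^{2} = -576 + \frac{400}{49} = - \frac{27824}{49}$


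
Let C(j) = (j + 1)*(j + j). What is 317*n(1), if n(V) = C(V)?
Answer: 1268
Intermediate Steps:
C(j) = 2*j*(1 + j) (C(j) = (1 + j)*(2*j) = 2*j*(1 + j))
n(V) = 2*V*(1 + V)
317*n(1) = 317*(2*1*(1 + 1)) = 317*(2*1*2) = 317*4 = 1268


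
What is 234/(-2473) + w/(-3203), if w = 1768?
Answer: -5121766/7921019 ≈ -0.64660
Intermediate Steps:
234/(-2473) + w/(-3203) = 234/(-2473) + 1768/(-3203) = 234*(-1/2473) + 1768*(-1/3203) = -234/2473 - 1768/3203 = -5121766/7921019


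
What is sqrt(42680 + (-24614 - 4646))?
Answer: 2*sqrt(3355) ≈ 115.84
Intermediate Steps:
sqrt(42680 + (-24614 - 4646)) = sqrt(42680 - 29260) = sqrt(13420) = 2*sqrt(3355)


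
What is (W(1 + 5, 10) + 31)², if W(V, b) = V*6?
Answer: 4489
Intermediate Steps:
W(V, b) = 6*V
(W(1 + 5, 10) + 31)² = (6*(1 + 5) + 31)² = (6*6 + 31)² = (36 + 31)² = 67² = 4489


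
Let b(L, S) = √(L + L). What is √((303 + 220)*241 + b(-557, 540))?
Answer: √(126043 + I*√1114) ≈ 355.03 + 0.047*I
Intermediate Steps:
b(L, S) = √2*√L (b(L, S) = √(2*L) = √2*√L)
√((303 + 220)*241 + b(-557, 540)) = √((303 + 220)*241 + √2*√(-557)) = √(523*241 + √2*(I*√557)) = √(126043 + I*√1114)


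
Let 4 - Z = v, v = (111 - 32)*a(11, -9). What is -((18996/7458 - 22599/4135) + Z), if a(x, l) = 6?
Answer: 2430707497/5139805 ≈ 472.92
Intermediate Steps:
v = 474 (v = (111 - 32)*6 = 79*6 = 474)
Z = -470 (Z = 4 - 1*474 = 4 - 474 = -470)
-((18996/7458 - 22599/4135) + Z) = -((18996/7458 - 22599/4135) - 470) = -((18996*(1/7458) - 22599*1/4135) - 470) = -((3166/1243 - 22599/4135) - 470) = -(-14999147/5139805 - 470) = -1*(-2430707497/5139805) = 2430707497/5139805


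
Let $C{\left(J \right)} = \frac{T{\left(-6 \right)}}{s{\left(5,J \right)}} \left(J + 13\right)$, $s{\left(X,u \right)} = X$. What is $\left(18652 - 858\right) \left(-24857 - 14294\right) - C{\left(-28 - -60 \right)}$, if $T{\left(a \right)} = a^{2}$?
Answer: $-696653218$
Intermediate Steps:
$C{\left(J \right)} = \frac{468}{5} + \frac{36 J}{5}$ ($C{\left(J \right)} = \frac{\left(-6\right)^{2}}{5} \left(J + 13\right) = 36 \cdot \frac{1}{5} \left(13 + J\right) = \frac{36 \left(13 + J\right)}{5} = \frac{468}{5} + \frac{36 J}{5}$)
$\left(18652 - 858\right) \left(-24857 - 14294\right) - C{\left(-28 - -60 \right)} = \left(18652 - 858\right) \left(-24857 - 14294\right) - \left(\frac{468}{5} + \frac{36 \left(-28 - -60\right)}{5}\right) = 17794 \left(-39151\right) - \left(\frac{468}{5} + \frac{36 \left(-28 + 60\right)}{5}\right) = -696652894 - \left(\frac{468}{5} + \frac{36}{5} \cdot 32\right) = -696652894 - \left(\frac{468}{5} + \frac{1152}{5}\right) = -696652894 - 324 = -696653218$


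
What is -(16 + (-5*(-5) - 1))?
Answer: -40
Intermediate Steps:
-(16 + (-5*(-5) - 1)) = -(16 + (25 - 1)) = -(16 + 24) = -1*40 = -40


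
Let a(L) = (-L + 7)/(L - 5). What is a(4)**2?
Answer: 9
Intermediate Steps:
a(L) = (7 - L)/(-5 + L)
a(4)**2 = ((7 - 1*4)/(-5 + 4))**2 = ((7 - 4)/(-1))**2 = (-1*3)**2 = (-3)**2 = 9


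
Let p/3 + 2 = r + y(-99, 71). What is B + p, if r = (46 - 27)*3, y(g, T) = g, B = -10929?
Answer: -11061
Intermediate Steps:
r = 57 (r = 19*3 = 57)
p = -132 (p = -6 + 3*(57 - 99) = -6 + 3*(-42) = -6 - 126 = -132)
B + p = -10929 - 132 = -11061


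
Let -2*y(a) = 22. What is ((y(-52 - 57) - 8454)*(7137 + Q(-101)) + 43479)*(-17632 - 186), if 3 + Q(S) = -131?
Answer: 1055483369288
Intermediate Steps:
y(a) = -11 (y(a) = -1/2*22 = -11)
Q(S) = -134 (Q(S) = -3 - 131 = -134)
((y(-52 - 57) - 8454)*(7137 + Q(-101)) + 43479)*(-17632 - 186) = ((-11 - 8454)*(7137 - 134) + 43479)*(-17632 - 186) = (-8465*7003 + 43479)*(-17818) = (-59280395 + 43479)*(-17818) = -59236916*(-17818) = 1055483369288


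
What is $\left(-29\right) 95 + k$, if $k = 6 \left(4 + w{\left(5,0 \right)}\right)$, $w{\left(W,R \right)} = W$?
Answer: $-2701$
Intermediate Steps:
$k = 54$ ($k = 6 \left(4 + 5\right) = 6 \cdot 9 = 54$)
$\left(-29\right) 95 + k = \left(-29\right) 95 + 54 = -2755 + 54 = -2701$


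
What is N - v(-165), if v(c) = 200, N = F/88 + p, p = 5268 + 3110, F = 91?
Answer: 719755/88 ≈ 8179.0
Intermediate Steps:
p = 8378
N = 737355/88 (N = 91/88 + 8378 = 737355/88 ≈ 8379.0)
N - v(-165) = 737355/88 - 1*200 = 737355/88 - 200 = 719755/88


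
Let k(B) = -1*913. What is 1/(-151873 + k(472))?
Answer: -1/152786 ≈ -6.5451e-6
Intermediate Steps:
k(B) = -913
1/(-151873 + k(472)) = 1/(-151873 - 913) = 1/(-152786) = -1/152786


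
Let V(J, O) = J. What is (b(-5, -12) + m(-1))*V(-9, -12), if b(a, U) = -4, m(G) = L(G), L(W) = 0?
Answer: 36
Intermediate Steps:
m(G) = 0
(b(-5, -12) + m(-1))*V(-9, -12) = (-4 + 0)*(-9) = -4*(-9) = 36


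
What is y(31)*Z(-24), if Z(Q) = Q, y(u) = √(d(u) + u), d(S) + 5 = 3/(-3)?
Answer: -120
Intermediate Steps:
d(S) = -6 (d(S) = -5 + 3/(-3) = -5 + 3*(-⅓) = -5 - 1 = -6)
y(u) = √(-6 + u)
y(31)*Z(-24) = √(-6 + 31)*(-24) = √25*(-24) = 5*(-24) = -120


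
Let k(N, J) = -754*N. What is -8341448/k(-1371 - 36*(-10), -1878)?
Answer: -4170724/381147 ≈ -10.943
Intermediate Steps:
-8341448/k(-1371 - 36*(-10), -1878) = -8341448*(-1/(754*(-1371 - 36*(-10)))) = -8341448*(-1/(754*(-1371 + 360))) = -8341448/((-754*(-1011))) = -8341448/762294 = -8341448*1/762294 = -4170724/381147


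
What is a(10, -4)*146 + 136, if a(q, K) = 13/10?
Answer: 1629/5 ≈ 325.80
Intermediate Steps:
a(q, K) = 13/10 (a(q, K) = 13*(⅒) = 13/10)
a(10, -4)*146 + 136 = (13/10)*146 + 136 = 949/5 + 136 = 1629/5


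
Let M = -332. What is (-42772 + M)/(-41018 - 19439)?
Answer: 43104/60457 ≈ 0.71297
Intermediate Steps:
(-42772 + M)/(-41018 - 19439) = (-42772 - 332)/(-41018 - 19439) = -43104/(-60457) = -43104*(-1/60457) = 43104/60457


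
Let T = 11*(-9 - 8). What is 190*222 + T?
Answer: 41993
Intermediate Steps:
T = -187 (T = 11*(-17) = -187)
190*222 + T = 190*222 - 187 = 42180 - 187 = 41993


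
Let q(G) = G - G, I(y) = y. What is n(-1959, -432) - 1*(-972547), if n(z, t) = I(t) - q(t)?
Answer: 972115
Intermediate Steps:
q(G) = 0
n(z, t) = t (n(z, t) = t - 1*0 = t + 0 = t)
n(-1959, -432) - 1*(-972547) = -432 - 1*(-972547) = -432 + 972547 = 972115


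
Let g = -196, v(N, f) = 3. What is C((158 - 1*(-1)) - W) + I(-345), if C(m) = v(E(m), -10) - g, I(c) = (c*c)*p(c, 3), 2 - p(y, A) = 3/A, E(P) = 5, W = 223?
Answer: 119224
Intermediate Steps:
p(y, A) = 2 - 3/A
I(c) = c² (I(c) = (c*c)*(2 - 3/3) = c²*(2 - 3*⅓) = c²*(2 - 1) = c²*1 = c²)
C(m) = 199 (C(m) = 3 - 1*(-196) = 3 + 196 = 199)
C((158 - 1*(-1)) - W) + I(-345) = 199 + (-345)² = 199 + 119025 = 119224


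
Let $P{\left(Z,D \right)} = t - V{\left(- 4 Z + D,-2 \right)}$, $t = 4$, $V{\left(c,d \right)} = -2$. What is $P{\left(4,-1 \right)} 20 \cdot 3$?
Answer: $360$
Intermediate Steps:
$P{\left(Z,D \right)} = 6$ ($P{\left(Z,D \right)} = 4 - -2 = 4 + 2 = 6$)
$P{\left(4,-1 \right)} 20 \cdot 3 = 6 \cdot 20 \cdot 3 = 120 \cdot 3 = 360$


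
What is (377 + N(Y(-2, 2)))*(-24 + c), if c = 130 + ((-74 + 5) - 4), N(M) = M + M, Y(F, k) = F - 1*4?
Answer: 12045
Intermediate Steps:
Y(F, k) = -4 + F (Y(F, k) = F - 4 = -4 + F)
N(M) = 2*M
c = 57 (c = 130 + (-69 - 4) = 130 - 73 = 57)
(377 + N(Y(-2, 2)))*(-24 + c) = (377 + 2*(-4 - 2))*(-24 + 57) = (377 + 2*(-6))*33 = (377 - 12)*33 = 365*33 = 12045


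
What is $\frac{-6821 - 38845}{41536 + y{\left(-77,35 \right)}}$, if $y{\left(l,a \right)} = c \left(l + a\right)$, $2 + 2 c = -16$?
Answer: $- \frac{22833}{20957} \approx -1.0895$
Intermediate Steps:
$c = -9$ ($c = -1 + \frac{1}{2} \left(-16\right) = -1 - 8 = -9$)
$y{\left(l,a \right)} = - 9 a - 9 l$ ($y{\left(l,a \right)} = - 9 \left(l + a\right) = - 9 \left(a + l\right) = - 9 a - 9 l$)
$\frac{-6821 - 38845}{41536 + y{\left(-77,35 \right)}} = \frac{-6821 - 38845}{41536 - -378} = - \frac{45666}{41536 + \left(-315 + 693\right)} = - \frac{45666}{41536 + 378} = - \frac{45666}{41914} = \left(-45666\right) \frac{1}{41914} = - \frac{22833}{20957}$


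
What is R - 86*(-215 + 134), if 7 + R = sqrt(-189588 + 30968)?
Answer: 6959 + 2*I*sqrt(39655) ≈ 6959.0 + 398.27*I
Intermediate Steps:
R = -7 + 2*I*sqrt(39655) (R = -7 + sqrt(-189588 + 30968) = -7 + sqrt(-158620) = -7 + 2*I*sqrt(39655) ≈ -7.0 + 398.27*I)
R - 86*(-215 + 134) = (-7 + 2*I*sqrt(39655)) - 86*(-215 + 134) = (-7 + 2*I*sqrt(39655)) - 86*(-81) = (-7 + 2*I*sqrt(39655)) + 6966 = 6959 + 2*I*sqrt(39655)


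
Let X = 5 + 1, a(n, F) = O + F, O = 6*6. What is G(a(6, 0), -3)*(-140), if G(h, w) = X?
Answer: -840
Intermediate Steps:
O = 36
a(n, F) = 36 + F
X = 6
G(h, w) = 6
G(a(6, 0), -3)*(-140) = 6*(-140) = -840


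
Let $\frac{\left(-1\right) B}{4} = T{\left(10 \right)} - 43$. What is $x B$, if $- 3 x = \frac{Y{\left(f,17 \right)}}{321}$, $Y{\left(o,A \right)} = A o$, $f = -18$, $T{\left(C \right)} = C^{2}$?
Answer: $- \frac{7752}{107} \approx -72.449$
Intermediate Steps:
$B = -228$ ($B = - 4 \left(10^{2} - 43\right) = - 4 \left(100 - 43\right) = \left(-4\right) 57 = -228$)
$x = \frac{34}{107}$ ($x = - \frac{17 \left(-18\right) \frac{1}{321}}{3} = - \frac{\left(-306\right) \frac{1}{321}}{3} = \left(- \frac{1}{3}\right) \left(- \frac{102}{107}\right) = \frac{34}{107} \approx 0.31776$)
$x B = \frac{34}{107} \left(-228\right) = - \frac{7752}{107}$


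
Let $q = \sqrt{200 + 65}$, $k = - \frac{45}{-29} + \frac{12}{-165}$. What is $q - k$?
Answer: $- \frac{2359}{1595} + \sqrt{265} \approx 14.8$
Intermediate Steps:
$k = \frac{2359}{1595}$ ($k = \left(-45\right) \left(- \frac{1}{29}\right) + 12 \left(- \frac{1}{165}\right) = \frac{45}{29} - \frac{4}{55} = \frac{2359}{1595} \approx 1.479$)
$q = \sqrt{265} \approx 16.279$
$q - k = \sqrt{265} - \frac{2359}{1595} = - \frac{2359}{1595} + \sqrt{265}$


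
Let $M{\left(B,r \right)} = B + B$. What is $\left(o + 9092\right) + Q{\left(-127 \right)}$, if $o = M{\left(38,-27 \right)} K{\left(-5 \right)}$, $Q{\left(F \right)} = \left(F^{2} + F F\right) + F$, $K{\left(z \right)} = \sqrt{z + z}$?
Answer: $41223 + 76 i \sqrt{10} \approx 41223.0 + 240.33 i$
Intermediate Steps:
$M{\left(B,r \right)} = 2 B$
$K{\left(z \right)} = \sqrt{2} \sqrt{z}$ ($K{\left(z \right)} = \sqrt{2 z} = \sqrt{2} \sqrt{z}$)
$Q{\left(F \right)} = F + 2 F^{2}$ ($Q{\left(F \right)} = \left(F^{2} + F^{2}\right) + F = 2 F^{2} + F = F + 2 F^{2}$)
$o = 76 i \sqrt{10}$ ($o = 2 \cdot 38 \sqrt{2} \sqrt{-5} = 76 \sqrt{2} i \sqrt{5} = 76 i \sqrt{10} \approx 240.33 i$)
$\left(o + 9092\right) + Q{\left(-127 \right)} = \left(76 i \sqrt{10} + 9092\right) - 127 \left(1 + 2 \left(-127\right)\right) = \left(9092 + 76 i \sqrt{10}\right) - 127 \left(1 - 254\right) = \left(9092 + 76 i \sqrt{10}\right) - -32131 = \left(9092 + 76 i \sqrt{10}\right) + 32131 = 41223 + 76 i \sqrt{10}$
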